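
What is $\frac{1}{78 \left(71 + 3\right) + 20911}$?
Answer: $\frac{1}{26683} \approx 3.7477 \cdot 10^{-5}$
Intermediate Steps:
$\frac{1}{78 \left(71 + 3\right) + 20911} = \frac{1}{78 \cdot 74 + 20911} = \frac{1}{5772 + 20911} = \frac{1}{26683}$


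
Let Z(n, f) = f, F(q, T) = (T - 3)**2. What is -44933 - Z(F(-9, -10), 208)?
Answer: -45141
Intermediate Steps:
F(q, T) = (-3 + T)**2
-44933 - Z(F(-9, -10), 208) = -44933 - 1*208 = -44933 - 208 = -45141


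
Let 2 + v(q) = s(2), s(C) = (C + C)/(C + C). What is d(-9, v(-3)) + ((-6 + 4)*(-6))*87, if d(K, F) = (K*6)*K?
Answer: 1530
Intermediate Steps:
s(C) = 1 (s(C) = (2*C)/((2*C)) = (2*C)*(1/(2*C)) = 1)
v(q) = -1 (v(q) = -2 + 1 = -1)
d(K, F) = 6*K² (d(K, F) = (6*K)*K = 6*K²)
d(-9, v(-3)) + ((-6 + 4)*(-6))*87 = 6*(-9)² + ((-6 + 4)*(-6))*87 = 6*81 - 2*(-6)*87 = 486 + 12*87 = 486 + 1044 = 1530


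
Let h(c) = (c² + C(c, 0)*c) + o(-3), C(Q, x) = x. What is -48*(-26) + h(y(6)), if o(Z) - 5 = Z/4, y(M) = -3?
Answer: 5045/4 ≈ 1261.3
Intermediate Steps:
o(Z) = 5 + Z/4
h(c) = 17/4 + c² (h(c) = (c² + 0*c) + (5 + (¼)*(-3)) = (c² + 0) + (5 - ¾) = c² + 17/4 = 17/4 + c²)
-48*(-26) + h(y(6)) = -48*(-26) + (17/4 + (-3)²) = 1248 + (17/4 + 9) = 1248 + 53/4 = 5045/4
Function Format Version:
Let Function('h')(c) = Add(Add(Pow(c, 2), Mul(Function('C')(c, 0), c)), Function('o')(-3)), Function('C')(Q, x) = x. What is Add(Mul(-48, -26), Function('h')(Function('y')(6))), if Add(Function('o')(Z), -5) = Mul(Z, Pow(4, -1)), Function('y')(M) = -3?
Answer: Rational(5045, 4) ≈ 1261.3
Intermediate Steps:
Function('o')(Z) = Add(5, Mul(Rational(1, 4), Z)) (Function('o')(Z) = Add(5, Mul(Z, Pow(4, -1))) = Add(5, Mul(Z, Rational(1, 4))) = Add(5, Mul(Rational(1, 4), Z)))
Function('h')(c) = Add(Rational(17, 4), Pow(c, 2)) (Function('h')(c) = Add(Add(Pow(c, 2), Mul(0, c)), Add(5, Mul(Rational(1, 4), -3))) = Add(Add(Pow(c, 2), 0), Add(5, Rational(-3, 4))) = Add(Pow(c, 2), Rational(17, 4)) = Add(Rational(17, 4), Pow(c, 2)))
Add(Mul(-48, -26), Function('h')(Function('y')(6))) = Add(Mul(-48, -26), Add(Rational(17, 4), Pow(-3, 2))) = Add(1248, Add(Rational(17, 4), 9)) = Add(1248, Rational(53, 4)) = Rational(5045, 4)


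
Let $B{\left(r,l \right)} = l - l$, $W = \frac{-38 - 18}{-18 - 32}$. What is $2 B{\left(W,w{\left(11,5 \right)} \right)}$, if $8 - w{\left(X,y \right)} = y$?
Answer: $0$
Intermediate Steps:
$W = \frac{28}{25}$ ($W = - \frac{56}{-50} = \left(-56\right) \left(- \frac{1}{50}\right) = \frac{28}{25} \approx 1.12$)
$w{\left(X,y \right)} = 8 - y$
$B{\left(r,l \right)} = 0$
$2 B{\left(W,w{\left(11,5 \right)} \right)} = 2 \cdot 0 = 0$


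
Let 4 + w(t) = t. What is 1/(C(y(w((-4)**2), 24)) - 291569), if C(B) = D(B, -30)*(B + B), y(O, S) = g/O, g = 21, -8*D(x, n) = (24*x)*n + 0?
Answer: -4/1164071 ≈ -3.4362e-6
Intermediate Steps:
D(x, n) = -3*n*x (D(x, n) = -((24*x)*n + 0)/8 = -(24*n*x + 0)/8 = -3*n*x)
w(t) = -4 + t
y(O, S) = 21/O
C(B) = 180*B**2 (C(B) = (-3*(-30)*B)*(B + B) = (90*B)*(2*B) = 180*B**2)
1/(C(y(w((-4)**2), 24)) - 291569) = 1/(180*(21/(-4 + (-4)**2))**2 - 291569) = 1/(180*(21/(-4 + 16))**2 - 291569) = 1/(180*(21/12)**2 - 291569) = 1/(180*(21*(1/12))**2 - 291569) = 1/(180*(7/4)**2 - 291569) = 1/(180*(49/16) - 291569) = 1/(2205/4 - 291569) = 1/(-1164071/4) = -4/1164071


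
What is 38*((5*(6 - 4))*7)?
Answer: 2660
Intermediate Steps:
38*((5*(6 - 4))*7) = 38*((5*2)*7) = 38*(10*7) = 38*70 = 2660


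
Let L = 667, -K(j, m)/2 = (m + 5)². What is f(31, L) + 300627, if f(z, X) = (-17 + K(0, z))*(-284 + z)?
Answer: 960704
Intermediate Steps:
K(j, m) = -2*(5 + m)² (K(j, m) = -2*(m + 5)² = -2*(5 + m)²)
f(z, X) = (-284 + z)*(-17 - 2*(5 + z)²) (f(z, X) = (-17 - 2*(5 + z)²)*(-284 + z) = (-284 + z)*(-17 - 2*(5 + z)²))
f(31, L) + 300627 = (19028 - 2*31³ + 548*31² + 5613*31) + 300627 = (19028 - 2*29791 + 548*961 + 174003) + 300627 = (19028 - 59582 + 526628 + 174003) + 300627 = 660077 + 300627 = 960704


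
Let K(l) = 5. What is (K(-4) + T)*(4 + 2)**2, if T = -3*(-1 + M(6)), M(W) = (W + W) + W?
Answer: -1656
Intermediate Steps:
M(W) = 3*W (M(W) = 2*W + W = 3*W)
T = -51 (T = -3*(-1 + 3*6) = -3*(-1 + 18) = -3*17 = -51)
(K(-4) + T)*(4 + 2)**2 = (5 - 51)*(4 + 2)**2 = -46*6**2 = -46*36 = -1656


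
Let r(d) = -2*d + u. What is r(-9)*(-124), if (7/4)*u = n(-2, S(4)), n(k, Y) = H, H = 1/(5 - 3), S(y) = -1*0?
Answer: -15872/7 ≈ -2267.4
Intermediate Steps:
S(y) = 0
H = ½ (H = 1/2 = ½ ≈ 0.50000)
n(k, Y) = ½
u = 2/7 (u = (4/7)*(½) = 2/7 ≈ 0.28571)
r(d) = 2/7 - 2*d (r(d) = -2*d + 2/7 = 2/7 - 2*d)
r(-9)*(-124) = (2/7 - 2*(-9))*(-124) = (2/7 + 18)*(-124) = (128/7)*(-124) = -15872/7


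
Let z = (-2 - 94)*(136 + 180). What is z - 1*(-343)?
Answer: -29993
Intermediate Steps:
z = -30336 (z = -96*316 = -30336)
z - 1*(-343) = -30336 - 1*(-343) = -30336 + 343 = -29993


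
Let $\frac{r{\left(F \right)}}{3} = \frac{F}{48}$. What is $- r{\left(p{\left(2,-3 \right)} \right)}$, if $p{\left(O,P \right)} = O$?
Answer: $- \frac{1}{8} \approx -0.125$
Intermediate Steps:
$r{\left(F \right)} = \frac{F}{16}$ ($r{\left(F \right)} = 3 \frac{F}{48} = \frac{F}{16}$)
$- r{\left(p{\left(2,-3 \right)} \right)} = - \frac{2}{16} = \left(-1\right) \frac{1}{8} = - \frac{1}{8}$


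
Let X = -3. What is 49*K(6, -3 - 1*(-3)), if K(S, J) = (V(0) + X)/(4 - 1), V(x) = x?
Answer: -49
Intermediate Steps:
K(S, J) = -1 (K(S, J) = (0 - 3)/(4 - 1) = -3/3 = -3*⅓ = -1)
49*K(6, -3 - 1*(-3)) = 49*(-1) = -49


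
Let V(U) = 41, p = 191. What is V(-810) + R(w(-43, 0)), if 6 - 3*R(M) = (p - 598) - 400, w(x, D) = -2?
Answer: 312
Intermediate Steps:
R(M) = 271 (R(M) = 2 - ((191 - 598) - 400)/3 = 2 - (-407 - 400)/3 = 2 - ⅓*(-807) = 2 + 269 = 271)
V(-810) + R(w(-43, 0)) = 41 + 271 = 312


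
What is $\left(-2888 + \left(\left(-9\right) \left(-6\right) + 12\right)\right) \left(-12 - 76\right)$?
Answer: $248336$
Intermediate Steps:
$\left(-2888 + \left(\left(-9\right) \left(-6\right) + 12\right)\right) \left(-12 - 76\right) = \left(-2888 + \left(54 + 12\right)\right) \left(-12 - 76\right) = \left(-2888 + 66\right) \left(-88\right) = \left(-2822\right) \left(-88\right) = 248336$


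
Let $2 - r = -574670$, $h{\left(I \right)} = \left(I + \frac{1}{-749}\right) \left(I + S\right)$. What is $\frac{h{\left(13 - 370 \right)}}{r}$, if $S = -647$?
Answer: $\frac{33557947}{53803666} \approx 0.62371$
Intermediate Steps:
$h{\left(I \right)} = \left(-647 + I\right) \left(- \frac{1}{749} + I\right)$ ($h{\left(I \right)} = \left(I + \frac{1}{-749}\right) \left(I - 647\right) = \left(I - \frac{1}{749}\right) \left(-647 + I\right) = \left(- \frac{1}{749} + I\right) \left(-647 + I\right) = \left(-647 + I\right) \left(- \frac{1}{749} + I\right)$)
$r = 574672$ ($r = 2 - -574670 = 2 + 574670 = 574672$)
$\frac{h{\left(13 - 370 \right)}}{r} = \frac{\frac{647}{749} + \left(13 - 370\right)^{2} - \frac{484604 \left(13 - 370\right)}{749}}{574672} = \left(\frac{647}{749} + \left(-357\right)^{2} - - \frac{24714804}{107}\right) \frac{1}{574672} = \left(\frac{647}{749} + 127449 + \frac{24714804}{107}\right) \frac{1}{574672} = \frac{268463576}{749} \cdot \frac{1}{574672} = \frac{33557947}{53803666}$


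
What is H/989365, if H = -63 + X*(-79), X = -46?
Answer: 3571/989365 ≈ 0.0036094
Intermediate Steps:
H = 3571 (H = -63 - 46*(-79) = -63 + 3634 = 3571)
H/989365 = 3571/989365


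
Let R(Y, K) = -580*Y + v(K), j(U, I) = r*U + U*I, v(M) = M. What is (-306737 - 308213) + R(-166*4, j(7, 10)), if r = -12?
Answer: -229844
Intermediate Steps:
j(U, I) = -12*U + I*U (j(U, I) = -12*U + U*I = -12*U + I*U)
R(Y, K) = K - 580*Y (R(Y, K) = -580*Y + K = K - 580*Y)
(-306737 - 308213) + R(-166*4, j(7, 10)) = (-306737 - 308213) + (7*(-12 + 10) - (-96280)*4) = -614950 + (7*(-2) - 580*(-664)) = -614950 + (-14 + 385120) = -614950 + 385106 = -229844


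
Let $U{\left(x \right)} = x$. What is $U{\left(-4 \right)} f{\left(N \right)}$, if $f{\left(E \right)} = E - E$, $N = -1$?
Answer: $0$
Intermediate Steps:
$f{\left(E \right)} = 0$
$U{\left(-4 \right)} f{\left(N \right)} = \left(-4\right) 0 = 0$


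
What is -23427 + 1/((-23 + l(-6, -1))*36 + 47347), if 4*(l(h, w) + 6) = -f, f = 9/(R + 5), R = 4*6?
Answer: -31455573433/1342706 ≈ -23427.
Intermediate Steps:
R = 24
f = 9/29 (f = 9/(24 + 5) = 9/29 ≈ 0.31034)
l(h, w) = -705/116 (l(h, w) = -6 + (-1*9/29)/4 = -6 + (¼)*(-9/29) = -6 - 9/116 = -705/116)
-23427 + 1/((-23 + l(-6, -1))*36 + 47347) = -23427 + 1/((-23 - 705/116)*36 + 47347) = -23427 + 1/(-3373/116*36 + 47347) = -23427 + 1/(-30357/29 + 47347) = -23427 + 1/(1342706/29) = -23427 + 29/1342706 = -31455573433/1342706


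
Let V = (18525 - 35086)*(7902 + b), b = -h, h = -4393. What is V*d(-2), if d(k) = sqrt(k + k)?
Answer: -407234990*I ≈ -4.0724e+8*I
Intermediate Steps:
d(k) = sqrt(2)*sqrt(k) (d(k) = sqrt(2*k) = sqrt(2)*sqrt(k))
b = 4393 (b = -1*(-4393) = 4393)
V = -203617495 (V = (18525 - 35086)*(7902 + 4393) = -16561*12295 = -203617495)
V*d(-2) = -203617495*sqrt(2)*sqrt(-2) = -203617495*sqrt(2)*I*sqrt(2) = -407234990*I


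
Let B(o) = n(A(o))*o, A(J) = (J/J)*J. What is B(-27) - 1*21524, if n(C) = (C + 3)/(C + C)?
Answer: -21536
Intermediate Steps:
A(J) = J (A(J) = 1*J = J)
n(C) = (3 + C)/(2*C) (n(C) = (3 + C)/((2*C)) = (3 + C)*(1/(2*C)) = (3 + C)/(2*C))
B(o) = 3/2 + o/2 (B(o) = ((3 + o)/(2*o))*o = 3/2 + o/2)
B(-27) - 1*21524 = (3/2 + (½)*(-27)) - 1*21524 = (3/2 - 27/2) - 21524 = -12 - 21524 = -21536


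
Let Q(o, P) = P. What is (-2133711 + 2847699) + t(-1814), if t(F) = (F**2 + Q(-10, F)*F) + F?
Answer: 7293366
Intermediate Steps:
t(F) = F + 2*F**2 (t(F) = (F**2 + F*F) + F = (F**2 + F**2) + F = 2*F**2 + F = F + 2*F**2)
(-2133711 + 2847699) + t(-1814) = (-2133711 + 2847699) - 1814*(1 + 2*(-1814)) = 713988 - 1814*(1 - 3628) = 713988 - 1814*(-3627) = 713988 + 6579378 = 7293366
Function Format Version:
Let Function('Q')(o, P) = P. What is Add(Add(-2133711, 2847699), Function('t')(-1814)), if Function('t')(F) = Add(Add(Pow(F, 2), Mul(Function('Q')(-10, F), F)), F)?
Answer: 7293366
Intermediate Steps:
Function('t')(F) = Add(F, Mul(2, Pow(F, 2))) (Function('t')(F) = Add(Add(Pow(F, 2), Mul(F, F)), F) = Add(Add(Pow(F, 2), Pow(F, 2)), F) = Add(Mul(2, Pow(F, 2)), F) = Add(F, Mul(2, Pow(F, 2))))
Add(Add(-2133711, 2847699), Function('t')(-1814)) = Add(Add(-2133711, 2847699), Mul(-1814, Add(1, Mul(2, -1814)))) = Add(713988, Mul(-1814, Add(1, -3628))) = Add(713988, Mul(-1814, -3627)) = Add(713988, 6579378) = 7293366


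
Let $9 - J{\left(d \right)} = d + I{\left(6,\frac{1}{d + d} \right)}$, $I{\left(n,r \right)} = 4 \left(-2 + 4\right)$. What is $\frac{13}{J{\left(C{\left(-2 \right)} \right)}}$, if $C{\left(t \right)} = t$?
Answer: $\frac{13}{3} \approx 4.3333$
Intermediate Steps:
$I{\left(n,r \right)} = 8$ ($I{\left(n,r \right)} = 4 \cdot 2 = 8$)
$J{\left(d \right)} = 1 - d$ ($J{\left(d \right)} = 9 - \left(d + 8\right) = 9 - \left(8 + d\right) = 1 - d$)
$\frac{13}{J{\left(C{\left(-2 \right)} \right)}} = \frac{13}{1 - -2} = \frac{13}{1 + 2} = \frac{13}{3}$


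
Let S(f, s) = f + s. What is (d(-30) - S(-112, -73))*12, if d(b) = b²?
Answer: 13020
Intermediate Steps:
(d(-30) - S(-112, -73))*12 = ((-30)² - (-112 - 73))*12 = (900 - 1*(-185))*12 = (900 + 185)*12 = 1085*12 = 13020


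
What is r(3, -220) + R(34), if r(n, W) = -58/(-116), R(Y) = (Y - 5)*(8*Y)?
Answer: 15777/2 ≈ 7888.5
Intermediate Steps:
R(Y) = 8*Y*(-5 + Y) (R(Y) = (-5 + Y)*(8*Y) = 8*Y*(-5 + Y))
r(n, W) = ½ (r(n, W) = -58*(-1/116) = ½)
r(3, -220) + R(34) = ½ + 8*34*(-5 + 34) = ½ + 8*34*29 = ½ + 7888 = 15777/2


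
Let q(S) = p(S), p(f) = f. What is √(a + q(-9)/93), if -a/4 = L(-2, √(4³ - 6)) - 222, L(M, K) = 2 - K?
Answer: √(845587 + 3844*√58)/31 ≈ 30.172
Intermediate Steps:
q(S) = S
a = 880 + 4*√58 (a = -4*((2 - √(4³ - 6)) - 222) = -4*((2 - √(64 - 6)) - 222) = -4*((2 - √58) - 222) = -4*(-220 - √58) = 880 + 4*√58 ≈ 910.46)
√(a + q(-9)/93) = √((880 + 4*√58) - 9/93) = √((880 + 4*√58) - 9*1/93) = √((880 + 4*√58) - 3/31) = √(27277/31 + 4*√58)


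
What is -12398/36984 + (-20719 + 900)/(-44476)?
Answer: 5674139/51403137 ≈ 0.11039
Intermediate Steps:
-12398/36984 + (-20719 + 900)/(-44476) = -12398*1/36984 - 19819*(-1/44476) = -6199/18492 + 19819/44476 = 5674139/51403137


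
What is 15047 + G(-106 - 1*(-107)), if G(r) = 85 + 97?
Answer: 15229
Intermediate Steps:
G(r) = 182
15047 + G(-106 - 1*(-107)) = 15047 + 182 = 15229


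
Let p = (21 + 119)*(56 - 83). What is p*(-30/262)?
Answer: 56700/131 ≈ 432.82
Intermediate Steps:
p = -3780 (p = 140*(-27) = -3780)
p*(-30/262) = -(-113400)/262 = -3780*(-15/131) = 56700/131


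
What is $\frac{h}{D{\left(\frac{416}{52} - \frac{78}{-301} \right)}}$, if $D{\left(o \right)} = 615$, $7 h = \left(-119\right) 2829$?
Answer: $- \frac{391}{5} \approx -78.2$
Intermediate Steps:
$h = -48093$ ($h = \frac{\left(-119\right) 2829}{7} = \frac{1}{7} \left(-336651\right) = -48093$)
$\frac{h}{D{\left(\frac{416}{52} - \frac{78}{-301} \right)}} = - \frac{48093}{615} = \left(-48093\right) \frac{1}{615} = - \frac{391}{5}$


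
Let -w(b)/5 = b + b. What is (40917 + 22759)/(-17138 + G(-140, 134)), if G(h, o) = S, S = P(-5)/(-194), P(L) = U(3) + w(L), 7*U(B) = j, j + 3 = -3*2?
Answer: -86472008/23273745 ≈ -3.7154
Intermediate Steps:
w(b) = -10*b (w(b) = -5*(b + b) = -10*b)
j = -9 (j = -3 - 3*2 = -3 - 6 = -9)
U(B) = -9/7 (U(B) = (⅐)*(-9) = -9/7)
P(L) = -9/7 - 10*L
S = -341/1358 (S = (-9/7 - 10*(-5))/(-194) = (-9/7 + 50)*(-1/194) = (341/7)*(-1/194) = -341/1358 ≈ -0.25110)
G(h, o) = -341/1358
(40917 + 22759)/(-17138 + G(-140, 134)) = (40917 + 22759)/(-17138 - 341/1358) = 63676/(-23273745/1358) = 63676*(-1358/23273745) = -86472008/23273745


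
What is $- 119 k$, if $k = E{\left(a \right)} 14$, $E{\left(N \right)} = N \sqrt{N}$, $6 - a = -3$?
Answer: $-44982$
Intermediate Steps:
$a = 9$ ($a = 6 - -3 = 6 + 3 = 9$)
$E{\left(N \right)} = N^{\frac{3}{2}}$
$k = 378$ ($k = 9^{\frac{3}{2}} \cdot 14 = 27 \cdot 14 = 378$)
$- 119 k = \left(-119\right) 378 = -44982$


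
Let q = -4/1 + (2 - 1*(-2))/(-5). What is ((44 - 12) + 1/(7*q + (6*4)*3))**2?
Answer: 37810201/36864 ≈ 1025.7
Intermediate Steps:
q = -24/5 (q = -4*1 + (2 + 2)*(-1/5) = -4 + 4*(-1/5) = -4 - 4/5 = -24/5 ≈ -4.8000)
((44 - 12) + 1/(7*q + (6*4)*3))**2 = ((44 - 12) + 1/(7*(-24/5) + (6*4)*3))**2 = (32 + 1/(-168/5 + 24*3))**2 = (32 + 1/(-168/5 + 72))**2 = (32 + 1/(192/5))**2 = (32 + 5/192)**2 = (6149/192)**2 = 37810201/36864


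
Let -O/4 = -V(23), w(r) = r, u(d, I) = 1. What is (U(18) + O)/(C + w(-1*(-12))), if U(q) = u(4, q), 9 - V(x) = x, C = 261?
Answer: -55/273 ≈ -0.20147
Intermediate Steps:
V(x) = 9 - x
U(q) = 1
O = -56 (O = -(-4)*(9 - 1*23) = -(-4)*(9 - 23) = -(-4)*(-14) = -4*14 = -56)
(U(18) + O)/(C + w(-1*(-12))) = (1 - 56)/(261 - 1*(-12)) = -55/(261 + 12) = -55/273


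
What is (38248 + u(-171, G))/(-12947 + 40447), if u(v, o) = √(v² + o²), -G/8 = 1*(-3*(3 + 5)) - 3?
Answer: 9562/6875 + 9*√937/27500 ≈ 1.4009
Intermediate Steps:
G = 216 (G = -8*(1*(-3*(3 + 5)) - 3) = -8*(1*(-3*8) - 3) = -8*(1*(-24) - 3) = -8*(-24 - 3) = -8*(-27) = 216)
u(v, o) = √(o² + v²)
(38248 + u(-171, G))/(-12947 + 40447) = (38248 + √(216² + (-171)²))/(-12947 + 40447) = (38248 + √(46656 + 29241))/27500 = (38248 + √75897)*(1/27500) = (38248 + 9*√937)*(1/27500) = 9562/6875 + 9*√937/27500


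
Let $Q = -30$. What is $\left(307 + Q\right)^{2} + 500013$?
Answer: $576742$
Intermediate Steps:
$\left(307 + Q\right)^{2} + 500013 = \left(307 - 30\right)^{2} + 500013 = 277^{2} + 500013 = 76729 + 500013 = 576742$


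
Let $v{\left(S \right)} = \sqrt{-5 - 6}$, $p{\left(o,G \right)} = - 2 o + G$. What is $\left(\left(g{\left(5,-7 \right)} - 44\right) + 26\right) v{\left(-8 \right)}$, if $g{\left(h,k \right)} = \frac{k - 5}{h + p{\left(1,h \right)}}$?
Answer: $- \frac{39 i \sqrt{11}}{2} \approx - 64.674 i$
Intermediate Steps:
$p{\left(o,G \right)} = G - 2 o$
$v{\left(S \right)} = i \sqrt{11}$ ($v{\left(S \right)} = \sqrt{-11} = i \sqrt{11}$)
$g{\left(h,k \right)} = \frac{-5 + k}{-2 + 2 h}$ ($g{\left(h,k \right)} = \frac{k - 5}{h + \left(h - 2\right)} = \frac{-5 + k}{h + \left(h - 2\right)} = \frac{-5 + k}{h + \left(-2 + h\right)} = \frac{-5 + k}{-2 + 2 h}$)
$\left(\left(g{\left(5,-7 \right)} - 44\right) + 26\right) v{\left(-8 \right)} = \left(\left(\frac{-5 - 7}{2 \left(-1 + 5\right)} - 44\right) + 26\right) i \sqrt{11} = \left(\left(\frac{1}{2} \cdot \frac{1}{4} \left(-12\right) - 44\right) + 26\right) i \sqrt{11} = \left(\left(- \frac{3}{2} - 44\right) + 26\right) i \sqrt{11} = \left(- \frac{91}{2} + 26\right) i \sqrt{11} = - \frac{39 i \sqrt{11}}{2}$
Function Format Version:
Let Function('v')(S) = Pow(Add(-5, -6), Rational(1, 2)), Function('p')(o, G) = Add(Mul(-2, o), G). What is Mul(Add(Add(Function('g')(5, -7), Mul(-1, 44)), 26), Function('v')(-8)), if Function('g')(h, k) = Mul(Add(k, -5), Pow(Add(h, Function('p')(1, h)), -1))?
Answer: Mul(Rational(-39, 2), I, Pow(11, Rational(1, 2))) ≈ Mul(-64.674, I)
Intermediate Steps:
Function('p')(o, G) = Add(G, Mul(-2, o))
Function('v')(S) = Mul(I, Pow(11, Rational(1, 2))) (Function('v')(S) = Pow(-11, Rational(1, 2)) = Mul(I, Pow(11, Rational(1, 2))))
Function('g')(h, k) = Mul(Pow(Add(-2, Mul(2, h)), -1), Add(-5, k)) (Function('g')(h, k) = Mul(Add(k, -5), Pow(Add(h, Add(h, Mul(-2, 1))), -1)) = Mul(Add(-5, k), Pow(Add(h, Add(h, -2)), -1)) = Mul(Add(-5, k), Pow(Add(h, Add(-2, h)), -1)) = Mul(Add(-5, k), Pow(Add(-2, Mul(2, h)), -1)) = Mul(Pow(Add(-2, Mul(2, h)), -1), Add(-5, k)))
Mul(Add(Add(Function('g')(5, -7), Mul(-1, 44)), 26), Function('v')(-8)) = Mul(Add(Add(Mul(Rational(1, 2), Pow(Add(-1, 5), -1), Add(-5, -7)), Mul(-1, 44)), 26), Mul(I, Pow(11, Rational(1, 2)))) = Mul(Add(Add(Mul(Rational(1, 2), Pow(4, -1), -12), -44), 26), Mul(I, Pow(11, Rational(1, 2)))) = Mul(Add(Add(Mul(Rational(1, 2), Rational(1, 4), -12), -44), 26), Mul(I, Pow(11, Rational(1, 2)))) = Mul(Add(Add(Rational(-3, 2), -44), 26), Mul(I, Pow(11, Rational(1, 2)))) = Mul(Add(Rational(-91, 2), 26), Mul(I, Pow(11, Rational(1, 2)))) = Mul(Rational(-39, 2), Mul(I, Pow(11, Rational(1, 2)))) = Mul(Rational(-39, 2), I, Pow(11, Rational(1, 2)))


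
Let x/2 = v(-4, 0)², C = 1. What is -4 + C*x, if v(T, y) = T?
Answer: 28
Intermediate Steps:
x = 32 (x = 2*(-4)² = 2*16 = 32)
-4 + C*x = -4 + 1*32 = -4 + 32 = 28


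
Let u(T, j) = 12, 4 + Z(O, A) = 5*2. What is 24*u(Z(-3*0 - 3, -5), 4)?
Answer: 288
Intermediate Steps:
Z(O, A) = 6 (Z(O, A) = -4 + 5*2 = -4 + 10 = 6)
24*u(Z(-3*0 - 3, -5), 4) = 24*12 = 288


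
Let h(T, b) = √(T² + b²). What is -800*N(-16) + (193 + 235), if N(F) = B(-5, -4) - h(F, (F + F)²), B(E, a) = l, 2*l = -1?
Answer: 828 + 12800*√4097 ≈ 8.2013e+5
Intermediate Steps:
l = -½ (l = (½)*(-1) = -½ ≈ -0.50000)
B(E, a) = -½
N(F) = -½ - √(F² + 16*F⁴) (N(F) = -½ - √(F² + ((F + F)²)²) = -½ - √(F² + ((2*F)²)²) = -½ - √(F² + (4*F²)²) = -½ - √(F² + 16*F⁴))
-800*N(-16) + (193 + 235) = -800*(-½ - √((-16)² + 16*(-16)⁴)) + (193 + 235) = -800*(-½ - √(256 + 16*65536)) + 428 = -800*(-½ - √(256 + 1048576)) + 428 = -800*(-½ - √1048832) + 428 = -800*(-½ - 16*√4097) + 428 = (400 + 12800*√4097) + 428 = 828 + 12800*√4097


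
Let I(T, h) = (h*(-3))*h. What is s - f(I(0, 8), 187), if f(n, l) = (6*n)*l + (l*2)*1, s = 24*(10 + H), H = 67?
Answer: 216898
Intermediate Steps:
I(T, h) = -3*h**2 (I(T, h) = (-3*h)*h = -3*h**2)
s = 1848 (s = 24*(10 + 67) = 24*77 = 1848)
f(n, l) = 2*l + 6*l*n (f(n, l) = 6*l*n + (2*l)*1 = 6*l*n + 2*l = 2*l + 6*l*n)
s - f(I(0, 8), 187) = 1848 - 2*187*(1 + 3*(-3*8**2)) = 1848 - 2*187*(1 + 3*(-3*64)) = 1848 - 2*187*(1 + 3*(-192)) = 1848 - 2*187*(1 - 576) = 1848 - 2*187*(-575) = 1848 - 1*(-215050) = 1848 + 215050 = 216898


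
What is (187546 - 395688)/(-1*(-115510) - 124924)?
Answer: 104071/4707 ≈ 22.110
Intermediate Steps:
(187546 - 395688)/(-1*(-115510) - 124924) = -208142/(115510 - 124924) = -208142/(-9414) = -208142*(-1/9414) = 104071/4707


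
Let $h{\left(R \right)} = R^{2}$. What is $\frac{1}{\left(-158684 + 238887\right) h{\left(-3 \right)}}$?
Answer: $\frac{1}{721827} \approx 1.3854 \cdot 10^{-6}$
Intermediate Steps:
$\frac{1}{\left(-158684 + 238887\right) h{\left(-3 \right)}} = \frac{1}{\left(-158684 + 238887\right) \left(-3\right)^{2}} = \frac{1}{80203 \cdot 9} = \frac{1}{721827}$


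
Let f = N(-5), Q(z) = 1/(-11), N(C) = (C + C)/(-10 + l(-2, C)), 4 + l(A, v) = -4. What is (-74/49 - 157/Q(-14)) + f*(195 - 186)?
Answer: 84794/49 ≈ 1730.5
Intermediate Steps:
l(A, v) = -8 (l(A, v) = -4 - 4 = -8)
N(C) = -C/9 (N(C) = (C + C)/(-10 - 8) = (2*C)/(-18) = (2*C)*(-1/18) = -C/9)
Q(z) = -1/11
f = 5/9 (f = -⅑*(-5) = 5/9 ≈ 0.55556)
(-74/49 - 157/Q(-14)) + f*(195 - 186) = (-74/49 - 157/(-1/11)) + 5*(195 - 186)/9 = (-74*1/49 - 157*(-11)) + (5/9)*9 = (-74/49 + 1727) + 5 = 84549/49 + 5 = 84794/49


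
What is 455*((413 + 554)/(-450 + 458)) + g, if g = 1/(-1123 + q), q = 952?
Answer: 75237427/1368 ≈ 54998.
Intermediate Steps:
g = -1/171 (g = 1/(-1123 + 952) = 1/(-171) = -1/171 ≈ -0.0058480)
455*((413 + 554)/(-450 + 458)) + g = 455*((413 + 554)/(-450 + 458)) - 1/171 = 455*(967/8) - 1/171 = 439985/8 - 1/171 = 75237427/1368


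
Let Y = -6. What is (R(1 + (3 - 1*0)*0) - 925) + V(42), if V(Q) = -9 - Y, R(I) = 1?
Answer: -927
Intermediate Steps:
V(Q) = -3 (V(Q) = -9 - 1*(-6) = -9 + 6 = -3)
(R(1 + (3 - 1*0)*0) - 925) + V(42) = (1 - 925) - 3 = -924 - 3 = -927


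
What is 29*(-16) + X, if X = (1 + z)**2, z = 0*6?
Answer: -463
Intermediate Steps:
z = 0
X = 1 (X = (1 + 0)**2 = 1**2 = 1)
29*(-16) + X = 29*(-16) + 1 = -464 + 1 = -463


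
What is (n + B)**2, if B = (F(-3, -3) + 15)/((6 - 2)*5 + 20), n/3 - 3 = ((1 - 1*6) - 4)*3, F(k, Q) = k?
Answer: 514089/100 ≈ 5140.9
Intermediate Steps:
n = -72 (n = 9 + 3*(((1 - 1*6) - 4)*3) = 9 + 3*(((1 - 6) - 4)*3) = 9 + 3*((-5 - 4)*3) = 9 + 3*(-9*3) = 9 + 3*(-27) = 9 - 81 = -72)
B = 3/10 (B = (-3 + 15)/((6 - 2)*5 + 20) = 12/(4*5 + 20) = 12/(20 + 20) = 12/40 = 12*(1/40) = 3/10 ≈ 0.30000)
(n + B)**2 = (-72 + 3/10)**2 = (-717/10)**2 = 514089/100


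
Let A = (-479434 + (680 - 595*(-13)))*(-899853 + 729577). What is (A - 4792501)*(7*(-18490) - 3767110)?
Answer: -312496424499649220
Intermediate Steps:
A = 80203231244 (A = (-479434 + (680 + 7735))*(-170276) = (-479434 + 8415)*(-170276) = -471019*(-170276) = 80203231244)
(A - 4792501)*(7*(-18490) - 3767110) = (80203231244 - 4792501)*(7*(-18490) - 3767110) = 80198438743*(-129430 - 3767110) = 80198438743*(-3896540) = -312496424499649220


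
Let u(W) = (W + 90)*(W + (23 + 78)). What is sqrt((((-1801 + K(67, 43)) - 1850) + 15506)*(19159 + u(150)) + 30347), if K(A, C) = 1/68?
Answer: sqrt(1088150498535)/34 ≈ 30681.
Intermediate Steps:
u(W) = (90 + W)*(101 + W) (u(W) = (90 + W)*(W + 101) = (90 + W)*(101 + W))
K(A, C) = 1/68
sqrt((((-1801 + K(67, 43)) - 1850) + 15506)*(19159 + u(150)) + 30347) = sqrt((((-1801 + 1/68) - 1850) + 15506)*(19159 + (9090 + 150**2 + 191*150)) + 30347) = sqrt(((-122467/68 - 1850) + 15506)*(19159 + (9090 + 22500 + 28650)) + 30347) = sqrt((-248267/68 + 15506)*(19159 + 60240) + 30347) = sqrt((806141/68)*79399 + 30347) = sqrt(64006789259/68 + 30347) = sqrt(64008852855/68) = sqrt(1088150498535)/34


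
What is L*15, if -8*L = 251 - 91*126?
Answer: 168225/8 ≈ 21028.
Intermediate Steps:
L = 11215/8 (L = -(251 - 91*126)/8 = -(251 - 11466)/8 = -⅛*(-11215) = 11215/8 ≈ 1401.9)
L*15 = (11215/8)*15 = 168225/8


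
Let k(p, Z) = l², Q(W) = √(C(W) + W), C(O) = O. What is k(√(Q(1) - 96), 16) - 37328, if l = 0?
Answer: -37328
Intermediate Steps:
Q(W) = √2*√W (Q(W) = √(W + W) = √(2*W) = √2*√W)
k(p, Z) = 0 (k(p, Z) = 0² = 0)
k(√(Q(1) - 96), 16) - 37328 = 0 - 37328 = -37328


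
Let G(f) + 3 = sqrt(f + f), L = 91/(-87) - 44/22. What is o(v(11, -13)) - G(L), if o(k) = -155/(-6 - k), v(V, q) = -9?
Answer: -146/3 - I*sqrt(46110)/87 ≈ -48.667 - 2.4682*I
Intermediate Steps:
L = -265/87 (L = 91*(-1/87) - 44*1/22 = -91/87 - 2 = -265/87 ≈ -3.0460)
G(f) = -3 + sqrt(2)*sqrt(f) (G(f) = -3 + sqrt(f + f) = -3 + sqrt(2*f) = -3 + sqrt(2)*sqrt(f))
o(v(11, -13)) - G(L) = 155/(6 - 9) - (-3 + sqrt(2)*sqrt(-265/87)) = 155/(-3) - (-3 + sqrt(2)*(I*sqrt(23055)/87)) = 155*(-1/3) - (-3 + I*sqrt(46110)/87) = -155/3 + (3 - I*sqrt(46110)/87) = -146/3 - I*sqrt(46110)/87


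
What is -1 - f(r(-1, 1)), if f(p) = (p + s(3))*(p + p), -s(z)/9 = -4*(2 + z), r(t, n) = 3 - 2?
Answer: -363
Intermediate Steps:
r(t, n) = 1
s(z) = 72 + 36*z (s(z) = -(-36)*(2 + z) = -9*(-8 - 4*z) = 72 + 36*z)
f(p) = 2*p*(180 + p) (f(p) = (p + (72 + 36*3))*(p + p) = (p + (72 + 108))*(2*p) = (p + 180)*(2*p) = (180 + p)*(2*p) = 2*p*(180 + p))
-1 - f(r(-1, 1)) = -1 - 2*(180 + 1) = -1 - 2*181 = -1 - 1*362 = -1 - 362 = -363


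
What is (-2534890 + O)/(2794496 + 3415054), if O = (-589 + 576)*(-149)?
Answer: -2532953/6209550 ≈ -0.40791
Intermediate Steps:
O = 1937 (O = -13*(-149) = 1937)
(-2534890 + O)/(2794496 + 3415054) = (-2534890 + 1937)/(2794496 + 3415054) = -2532953/6209550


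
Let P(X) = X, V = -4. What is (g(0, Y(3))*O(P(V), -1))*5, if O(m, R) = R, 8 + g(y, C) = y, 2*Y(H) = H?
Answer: 40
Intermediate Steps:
Y(H) = H/2
g(y, C) = -8 + y
(g(0, Y(3))*O(P(V), -1))*5 = ((-8 + 0)*(-1))*5 = -8*(-1)*5 = 8*5 = 40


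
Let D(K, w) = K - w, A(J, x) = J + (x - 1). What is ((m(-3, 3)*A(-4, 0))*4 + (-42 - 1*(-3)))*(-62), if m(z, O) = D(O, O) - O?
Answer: -1302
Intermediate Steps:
A(J, x) = -1 + J + x (A(J, x) = J + (-1 + x) = -1 + J + x)
m(z, O) = -O (m(z, O) = (O - O) - O = 0 - O = -O)
((m(-3, 3)*A(-4, 0))*4 + (-42 - 1*(-3)))*(-62) = (((-1*3)*(-1 - 4 + 0))*4 + (-42 - 1*(-3)))*(-62) = (-3*(-5)*4 + (-42 + 3))*(-62) = (15*4 - 39)*(-62) = (60 - 39)*(-62) = 21*(-62) = -1302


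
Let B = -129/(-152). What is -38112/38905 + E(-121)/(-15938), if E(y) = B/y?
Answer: -11171830179207/11404288632880 ≈ -0.97962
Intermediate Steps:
B = 129/152 (B = -129*(-1/152) = 129/152 ≈ 0.84868)
E(y) = 129/(152*y)
-38112/38905 + E(-121)/(-15938) = -38112/38905 + ((129/152)/(-121))/(-15938) = -38112*1/38905 + ((129/152)*(-1/121))*(-1/15938) = -38112/38905 - 129/18392*(-1/15938) = -38112/38905 + 129/293131696 = -11171830179207/11404288632880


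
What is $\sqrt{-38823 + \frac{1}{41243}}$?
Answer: $\frac{2 i \sqrt{16509335629021}}{41243} \approx 197.04 i$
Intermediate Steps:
$\sqrt{-38823 + \frac{1}{41243}} = \sqrt{- \frac{1601176988}{41243}} = \frac{2 i \sqrt{16509335629021}}{41243}$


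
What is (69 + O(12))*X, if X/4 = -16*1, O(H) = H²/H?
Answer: -5184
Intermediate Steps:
O(H) = H
X = -64 (X = 4*(-16*1) = 4*(-16) = -64)
(69 + O(12))*X = (69 + 12)*(-64) = 81*(-64) = -5184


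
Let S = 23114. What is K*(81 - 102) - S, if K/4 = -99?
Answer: -14798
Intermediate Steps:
K = -396 (K = 4*(-99) = -396)
K*(81 - 102) - S = -396*(81 - 102) - 1*23114 = -396*(-21) - 23114 = 8316 - 23114 = -14798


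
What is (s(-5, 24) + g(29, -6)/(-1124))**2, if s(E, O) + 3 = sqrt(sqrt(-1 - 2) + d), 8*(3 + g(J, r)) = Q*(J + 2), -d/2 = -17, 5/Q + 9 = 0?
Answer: (242413 - 80928*sqrt(34 + I*sqrt(3)))**2/6549341184 ≈ 8.0289 + 0.84257*I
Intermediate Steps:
Q = -5/9 (Q = 5/(-9 + 0) = 5/(-9) = 5*(-1/9) = -5/9 ≈ -0.55556)
d = 34 (d = -2*(-17) = 34)
g(J, r) = -113/36 - 5*J/72 (g(J, r) = -3 + (-5*(J + 2)/9)/8 = -3 + (-5*(2 + J)/9)/8 = -3 + (-10/9 - 5*J/9)/8 = -3 + (-5/36 - 5*J/72) = -113/36 - 5*J/72)
s(E, O) = -3 + sqrt(34 + I*sqrt(3)) (s(E, O) = -3 + sqrt(sqrt(-1 - 2) + 34) = -3 + sqrt(sqrt(-3) + 34) = -3 + sqrt(I*sqrt(3) + 34) = -3 + sqrt(34 + I*sqrt(3)))
(s(-5, 24) + g(29, -6)/(-1124))**2 = ((-3 + sqrt(34 + I*sqrt(3))) + (-113/36 - 5/72*29)/(-1124))**2 = ((-3 + sqrt(34 + I*sqrt(3))) + (-113/36 - 145/72)*(-1/1124))**2 = ((-3 + sqrt(34 + I*sqrt(3))) - 371/72*(-1/1124))**2 = ((-3 + sqrt(34 + I*sqrt(3))) + 371/80928)**2 = (-242413/80928 + sqrt(34 + I*sqrt(3)))**2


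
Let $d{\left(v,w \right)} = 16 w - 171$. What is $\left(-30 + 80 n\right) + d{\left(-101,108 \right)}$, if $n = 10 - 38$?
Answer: $-713$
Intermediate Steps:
$n = -28$ ($n = 10 - 38 = -28$)
$d{\left(v,w \right)} = -171 + 16 w$
$\left(-30 + 80 n\right) + d{\left(-101,108 \right)} = \left(-30 + 80 \left(-28\right)\right) + \left(-171 + 16 \cdot 108\right) = \left(-30 - 2240\right) + \left(-171 + 1728\right) = -2270 + 1557 = -713$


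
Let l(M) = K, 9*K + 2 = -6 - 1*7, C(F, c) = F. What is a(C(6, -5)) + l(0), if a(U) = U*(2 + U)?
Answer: 139/3 ≈ 46.333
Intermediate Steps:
K = -5/3 (K = -2/9 + (-6 - 1*7)/9 = -2/9 + (-6 - 7)/9 = -2/9 + (⅑)*(-13) = -2/9 - 13/9 = -5/3 ≈ -1.6667)
l(M) = -5/3
a(C(6, -5)) + l(0) = 6*(2 + 6) - 5/3 = 6*8 - 5/3 = 48 - 5/3 = 139/3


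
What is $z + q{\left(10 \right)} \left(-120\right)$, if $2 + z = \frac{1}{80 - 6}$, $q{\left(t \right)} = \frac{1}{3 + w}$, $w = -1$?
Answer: $- \frac{4587}{74} \approx -61.987$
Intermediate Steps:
$q{\left(t \right)} = \frac{1}{2}$ ($q{\left(t \right)} = \frac{1}{3 - 1} = \frac{1}{2}$)
$z = - \frac{147}{74}$ ($z = -2 + \frac{1}{80 - 6} = -2 + \frac{1}{74} = - \frac{147}{74} \approx -1.9865$)
$z + q{\left(10 \right)} \left(-120\right) = - \frac{147}{74} + \frac{1}{2} \left(-120\right) = - \frac{147}{74} - 60 = - \frac{4587}{74}$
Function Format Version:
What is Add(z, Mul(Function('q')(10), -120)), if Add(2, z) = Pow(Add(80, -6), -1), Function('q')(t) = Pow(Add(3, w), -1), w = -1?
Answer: Rational(-4587, 74) ≈ -61.987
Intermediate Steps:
Function('q')(t) = Rational(1, 2) (Function('q')(t) = Pow(Add(3, -1), -1) = Pow(2, -1) = Rational(1, 2))
z = Rational(-147, 74) (z = Add(-2, Pow(Add(80, -6), -1)) = Add(-2, Pow(74, -1)) = Add(-2, Rational(1, 74)) = Rational(-147, 74) ≈ -1.9865)
Add(z, Mul(Function('q')(10), -120)) = Add(Rational(-147, 74), Mul(Rational(1, 2), -120)) = Add(Rational(-147, 74), -60) = Rational(-4587, 74)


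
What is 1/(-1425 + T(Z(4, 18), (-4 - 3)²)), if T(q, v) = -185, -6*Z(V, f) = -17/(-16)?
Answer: -1/1610 ≈ -0.00062112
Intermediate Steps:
Z(V, f) = -17/96 (Z(V, f) = -(-17)/(6*(-16)) = -(-17)*(-1)/(6*16) = -⅙*17/16 = -17/96)
1/(-1425 + T(Z(4, 18), (-4 - 3)²)) = 1/(-1425 - 185) = 1/(-1610) = -1/1610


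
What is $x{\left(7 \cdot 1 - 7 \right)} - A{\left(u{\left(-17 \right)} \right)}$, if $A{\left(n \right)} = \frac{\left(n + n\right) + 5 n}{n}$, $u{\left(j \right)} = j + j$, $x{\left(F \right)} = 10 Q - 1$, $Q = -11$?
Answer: $-118$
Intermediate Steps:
$x{\left(F \right)} = -111$ ($x{\left(F \right)} = 10 \left(-11\right) - 1 = -110 - 1 = -111$)
$u{\left(j \right)} = 2 j$
$A{\left(n \right)} = 7$ ($A{\left(n \right)} = \frac{2 n + 5 n}{n} = \frac{7 n}{n} = 7$)
$x{\left(7 \cdot 1 - 7 \right)} - A{\left(u{\left(-17 \right)} \right)} = -111 - 7 = -118$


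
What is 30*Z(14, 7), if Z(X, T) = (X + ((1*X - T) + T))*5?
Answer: 4200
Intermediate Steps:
Z(X, T) = 10*X (Z(X, T) = (X + ((X - T) + T))*5 = (X + X)*5 = (2*X)*5 = 10*X)
30*Z(14, 7) = 30*(10*14) = 30*140 = 4200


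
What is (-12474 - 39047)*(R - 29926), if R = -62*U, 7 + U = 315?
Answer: 2525662462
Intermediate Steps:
U = 308 (U = -7 + 315 = 308)
R = -19096 (R = -62*308 = -19096)
(-12474 - 39047)*(R - 29926) = (-12474 - 39047)*(-19096 - 29926) = -51521*(-49022) = 2525662462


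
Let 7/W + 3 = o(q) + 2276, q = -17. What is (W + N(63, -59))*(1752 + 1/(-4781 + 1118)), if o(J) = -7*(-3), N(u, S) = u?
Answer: 84320517925/763902 ≈ 1.1038e+5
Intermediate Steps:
o(J) = 21
W = 7/2294 (W = 7/(-3 + (21 + 2276)) = 7/(-3 + 2297) = 7/2294 ≈ 0.0030514)
(W + N(63, -59))*(1752 + 1/(-4781 + 1118)) = (7/2294 + 63)*(1752 + 1/(-4781 + 1118)) = 144529*(1752 + 1/(-3663))/2294 = 144529*(1752 - 1/3663)/2294 = (144529/2294)*(6417575/3663) = 84320517925/763902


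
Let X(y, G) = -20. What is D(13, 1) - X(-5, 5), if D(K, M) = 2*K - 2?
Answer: 44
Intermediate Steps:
D(K, M) = -2 + 2*K
D(13, 1) - X(-5, 5) = (-2 + 2*13) - 1*(-20) = (-2 + 26) + 20 = 24 + 20 = 44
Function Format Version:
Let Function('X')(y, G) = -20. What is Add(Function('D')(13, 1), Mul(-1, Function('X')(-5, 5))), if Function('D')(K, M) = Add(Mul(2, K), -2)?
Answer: 44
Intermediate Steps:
Function('D')(K, M) = Add(-2, Mul(2, K))
Add(Function('D')(13, 1), Mul(-1, Function('X')(-5, 5))) = Add(Add(-2, Mul(2, 13)), Mul(-1, -20)) = Add(Add(-2, 26), 20) = Add(24, 20) = 44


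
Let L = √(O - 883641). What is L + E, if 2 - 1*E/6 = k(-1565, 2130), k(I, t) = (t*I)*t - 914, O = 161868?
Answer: 42601496496 + 3*I*√80197 ≈ 4.2601e+10 + 849.57*I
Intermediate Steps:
k(I, t) = -914 + I*t² (k(I, t) = (I*t)*t - 914 = I*t² - 914 = -914 + I*t²)
L = 3*I*√80197 (L = √(161868 - 883641) = √(-721773) = 3*I*√80197 ≈ 849.57*I)
E = 42601496496 (E = 12 - 6*(-914 - 1565*2130²) = 12 - 6*(-914 - 1565*4536900) = 12 - 6*(-914 - 7100248500) = 12 - 6*(-7100249414) = 12 + 42601496484 = 42601496496)
L + E = 3*I*√80197 + 42601496496 = 42601496496 + 3*I*√80197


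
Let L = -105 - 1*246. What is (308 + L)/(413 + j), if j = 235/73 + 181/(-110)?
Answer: -345290/3329027 ≈ -0.10372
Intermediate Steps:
L = -351 (L = -105 - 246 = -351)
j = 12637/8030 (j = 235*(1/73) + 181*(-1/110) = 235/73 - 181/110 = 12637/8030 ≈ 1.5737)
(308 + L)/(413 + j) = (308 - 351)/(413 + 12637/8030) = -43/3329027/8030 = -43*8030/3329027 = -345290/3329027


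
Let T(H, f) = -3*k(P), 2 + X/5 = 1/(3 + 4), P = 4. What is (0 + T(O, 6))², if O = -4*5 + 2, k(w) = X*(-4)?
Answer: 608400/49 ≈ 12416.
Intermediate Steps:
X = -65/7 (X = -10 + 5/(3 + 4) = -10 + 5/7 = -65/7 ≈ -9.2857)
k(w) = 260/7 (k(w) = -65/7*(-4) = 260/7)
O = -18 (O = -20 + 2 = -18)
T(H, f) = -780/7 (T(H, f) = -3*260/7 = -780/7)
(0 + T(O, 6))² = (0 - 780/7)² = (-780/7)² = 608400/49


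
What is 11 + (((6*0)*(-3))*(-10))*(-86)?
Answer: 11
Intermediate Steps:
11 + (((6*0)*(-3))*(-10))*(-86) = 11 + ((0*(-3))*(-10))*(-86) = 11 + (0*(-10))*(-86) = 11 + 0*(-86) = 11 + 0 = 11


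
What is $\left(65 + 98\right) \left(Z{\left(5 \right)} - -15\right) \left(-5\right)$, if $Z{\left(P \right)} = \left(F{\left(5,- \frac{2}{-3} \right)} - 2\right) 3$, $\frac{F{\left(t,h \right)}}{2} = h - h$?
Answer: $-7335$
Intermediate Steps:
$F{\left(t,h \right)} = 0$ ($F{\left(t,h \right)} = 2 \left(h - h\right) = 2 \cdot 0 = 0$)
$Z{\left(P \right)} = -6$ ($Z{\left(P \right)} = \left(0 - 2\right) 3 = \left(-2\right) 3 = -6$)
$\left(65 + 98\right) \left(Z{\left(5 \right)} - -15\right) \left(-5\right) = \left(65 + 98\right) \left(-6 - -15\right) \left(-5\right) = 163 \left(-6 + 15\right) \left(-5\right) = 163 \cdot 9 \left(-5\right) = 163 \left(-45\right) = -7335$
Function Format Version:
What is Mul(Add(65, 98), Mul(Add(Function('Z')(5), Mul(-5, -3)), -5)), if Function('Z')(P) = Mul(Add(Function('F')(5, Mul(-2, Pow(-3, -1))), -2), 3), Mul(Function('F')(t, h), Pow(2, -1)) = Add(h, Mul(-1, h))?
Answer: -7335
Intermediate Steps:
Function('F')(t, h) = 0 (Function('F')(t, h) = Mul(2, Add(h, Mul(-1, h))) = Mul(2, 0) = 0)
Function('Z')(P) = -6 (Function('Z')(P) = Mul(Add(0, -2), 3) = Mul(-2, 3) = -6)
Mul(Add(65, 98), Mul(Add(Function('Z')(5), Mul(-5, -3)), -5)) = Mul(Add(65, 98), Mul(Add(-6, Mul(-5, -3)), -5)) = Mul(163, Mul(Add(-6, 15), -5)) = Mul(163, Mul(9, -5)) = Mul(163, -45) = -7335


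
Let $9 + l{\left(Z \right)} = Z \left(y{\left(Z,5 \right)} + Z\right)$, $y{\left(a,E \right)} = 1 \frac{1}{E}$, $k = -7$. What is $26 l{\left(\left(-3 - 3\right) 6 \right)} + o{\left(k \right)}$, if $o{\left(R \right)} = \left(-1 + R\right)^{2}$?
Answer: $\frac{166694}{5} \approx 33339.0$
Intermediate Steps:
$y{\left(a,E \right)} = \frac{1}{E}$
$l{\left(Z \right)} = -9 + Z \left(\frac{1}{5} + Z\right)$
$26 l{\left(\left(-3 - 3\right) 6 \right)} + o{\left(k \right)} = 26 \left(-9 + \left(\left(-3 - 3\right) 6\right)^{2} + \frac{\left(-3 - 3\right) 6}{5}\right) + \left(-1 - 7\right)^{2} = 26 \left(-9 + \left(\left(-6\right) 6\right)^{2} + \frac{\left(-6\right) 6}{5}\right) + \left(-8\right)^{2} = 26 \left(-9 + \left(-36\right)^{2} + \frac{1}{5} \left(-36\right)\right) + 64 = 26 \left(-9 + 1296 - \frac{36}{5}\right) + 64 = 26 \cdot \frac{6399}{5} + 64 = \frac{166374}{5} + 64 = \frac{166694}{5}$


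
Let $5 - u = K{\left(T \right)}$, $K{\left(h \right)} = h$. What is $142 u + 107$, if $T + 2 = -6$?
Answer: $1953$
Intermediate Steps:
$T = -8$ ($T = -2 - 6 = -8$)
$u = 13$ ($u = 5 - -8 = 5 + 8 = 13$)
$142 u + 107 = 142 \cdot 13 + 107 = 1846 + 107 = 1953$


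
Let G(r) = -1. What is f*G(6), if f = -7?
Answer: 7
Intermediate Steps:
f*G(6) = -7*(-1) = 7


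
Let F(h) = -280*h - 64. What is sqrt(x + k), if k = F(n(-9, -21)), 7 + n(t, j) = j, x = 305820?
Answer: 6*sqrt(8711) ≈ 560.00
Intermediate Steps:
n(t, j) = -7 + j
F(h) = -64 - 280*h
k = 7776 (k = -64 - 280*(-7 - 21) = -64 - 280*(-28) = -64 + 7840 = 7776)
sqrt(x + k) = sqrt(305820 + 7776) = sqrt(313596) = 6*sqrt(8711)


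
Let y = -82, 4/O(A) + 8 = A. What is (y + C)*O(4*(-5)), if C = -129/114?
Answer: 3159/266 ≈ 11.876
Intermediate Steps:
O(A) = 4/(-8 + A)
C = -43/38 (C = -129*1/114 = -43/38 ≈ -1.1316)
(y + C)*O(4*(-5)) = (-82 - 43/38)*(4/(-8 + 4*(-5))) = -6318/(19*(-8 - 20)) = -6318/(19*(-28)) = -6318*(-1)/(19*28) = -3159/38*(-⅐) = 3159/266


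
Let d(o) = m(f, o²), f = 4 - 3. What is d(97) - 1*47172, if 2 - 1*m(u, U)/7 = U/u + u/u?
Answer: -113028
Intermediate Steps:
f = 1
m(u, U) = 7 - 7*U/u (m(u, U) = 14 - 7*(U/u + u/u) = 14 - 7*(U/u + 1) = 14 - 7*(1 + U/u) = 14 + (-7 - 7*U/u) = 7 - 7*U/u)
d(o) = 7 - 7*o² (d(o) = 7 - 7*o²/1 = 7 - 7*o²*1 = 7 - 7*o²)
d(97) - 1*47172 = (7 - 7*97²) - 1*47172 = (7 - 7*9409) - 47172 = (7 - 65863) - 47172 = -65856 - 47172 = -113028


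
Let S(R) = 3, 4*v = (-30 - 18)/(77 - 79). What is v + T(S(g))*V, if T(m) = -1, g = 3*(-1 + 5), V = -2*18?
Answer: 42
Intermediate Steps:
v = 6 (v = ((-30 - 18)/(77 - 79))/4 = (-48/(-2))/4 = (-48*(-½))/4 = (¼)*24 = 6)
V = -36
g = 12 (g = 3*4 = 12)
v + T(S(g))*V = 6 - 1*(-36) = 6 + 36 = 42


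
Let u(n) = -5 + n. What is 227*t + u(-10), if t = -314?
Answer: -71293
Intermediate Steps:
227*t + u(-10) = 227*(-314) + (-5 - 10) = -71278 - 15 = -71293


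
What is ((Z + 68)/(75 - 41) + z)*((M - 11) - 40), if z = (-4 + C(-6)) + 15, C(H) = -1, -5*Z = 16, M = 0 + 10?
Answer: -41492/85 ≈ -488.14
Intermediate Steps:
M = 10
Z = -16/5 (Z = -1/5*16 = -16/5 ≈ -3.2000)
z = 10 (z = (-4 - 1) + 15 = -5 + 15 = 10)
((Z + 68)/(75 - 41) + z)*((M - 11) - 40) = ((-16/5 + 68)/(75 - 41) + 10)*((10 - 11) - 40) = ((324/5)/34 + 10)*(-1 - 40) = ((324/5)*(1/34) + 10)*(-41) = (162/85 + 10)*(-41) = (1012/85)*(-41) = -41492/85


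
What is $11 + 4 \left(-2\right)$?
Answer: $3$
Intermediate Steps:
$11 + 4 \left(-2\right) = 11 - 8 = 3$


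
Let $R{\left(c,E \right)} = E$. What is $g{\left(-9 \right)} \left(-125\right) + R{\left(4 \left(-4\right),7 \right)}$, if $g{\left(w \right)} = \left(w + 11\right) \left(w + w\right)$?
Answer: $4507$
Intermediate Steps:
$g{\left(w \right)} = 2 w \left(11 + w\right)$ ($g{\left(w \right)} = \left(11 + w\right) 2 w = 2 w \left(11 + w\right)$)
$g{\left(-9 \right)} \left(-125\right) + R{\left(4 \left(-4\right),7 \right)} = 2 \left(-9\right) \left(11 - 9\right) \left(-125\right) + 7 = 2 \left(-9\right) 2 \left(-125\right) + 7 = \left(-36\right) \left(-125\right) + 7 = 4500 + 7 = 4507$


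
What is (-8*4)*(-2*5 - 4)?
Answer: 448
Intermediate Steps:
(-8*4)*(-2*5 - 4) = -32*(-10 - 4) = -32*(-14) = 448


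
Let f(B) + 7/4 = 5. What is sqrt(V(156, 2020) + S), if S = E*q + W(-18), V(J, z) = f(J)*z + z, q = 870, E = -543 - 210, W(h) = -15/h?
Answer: I*sqrt(23274870)/6 ≈ 804.07*I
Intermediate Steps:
E = -753
f(B) = 13/4 (f(B) = -7/4 + 5 = 13/4)
V(J, z) = 17*z/4 (V(J, z) = 13*z/4 + z = 17*z/4)
S = -3930655/6 (S = -753*870 - 15/(-18) = -655110 - 15*(-1/18) = -655110 + 5/6 = -3930655/6 ≈ -6.5511e+5)
sqrt(V(156, 2020) + S) = sqrt((17/4)*2020 - 3930655/6) = sqrt(8585 - 3930655/6) = sqrt(-3879145/6) = I*sqrt(23274870)/6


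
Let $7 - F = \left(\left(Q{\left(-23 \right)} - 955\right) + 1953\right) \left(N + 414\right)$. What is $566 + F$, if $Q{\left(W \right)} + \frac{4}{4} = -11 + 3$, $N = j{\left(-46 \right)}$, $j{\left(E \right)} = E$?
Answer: $-363379$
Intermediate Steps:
$N = -46$
$Q{\left(W \right)} = -9$ ($Q{\left(W \right)} = -1 + \left(-11 + 3\right) = -1 - 8 = -9$)
$F = -363945$ ($F = 7 - \left(\left(-9 - 955\right) + 1953\right) \left(-46 + 414\right) = 7 - \left(-964 + 1953\right) 368 = 7 - 989 \cdot 368 = 7 - 363952 = -363945$)
$566 + F = 566 - 363945 = -363379$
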